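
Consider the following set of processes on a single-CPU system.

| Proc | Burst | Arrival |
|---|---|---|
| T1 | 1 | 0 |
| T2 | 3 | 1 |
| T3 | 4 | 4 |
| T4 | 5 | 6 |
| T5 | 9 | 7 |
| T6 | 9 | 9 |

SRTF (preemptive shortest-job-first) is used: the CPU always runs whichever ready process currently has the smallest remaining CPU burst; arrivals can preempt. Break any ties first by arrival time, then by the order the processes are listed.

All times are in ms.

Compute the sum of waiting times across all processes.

Schedule: | T1 0-1 | T2 1-4 | T3 4-8 | T4 8-13 | T5 13-22 | T6 22-31 |
Completion: T1=1  T2=4  T3=8  T4=13  T5=22  T6=31
Turnaround (C−A): T1=1  T2=3  T3=4  T4=7  T5=15  T6=22
Waiting = turnaround − burst: T1=0, T2=0, T3=0, T4=2, T5=6, T6=13
Total waiting = 0 + 0 + 0 + 2 + 6 + 13 = 21

21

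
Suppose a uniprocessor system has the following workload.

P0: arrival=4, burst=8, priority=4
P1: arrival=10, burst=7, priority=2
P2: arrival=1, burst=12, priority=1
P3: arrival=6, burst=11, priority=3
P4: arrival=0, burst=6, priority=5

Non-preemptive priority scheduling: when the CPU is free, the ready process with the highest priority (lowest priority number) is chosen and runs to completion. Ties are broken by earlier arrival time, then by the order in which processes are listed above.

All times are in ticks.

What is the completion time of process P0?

Gantt: | P4 0-6 | P2 6-18 | P1 18-25 | P3 25-36 | P0 36-44 |
Completion: P0=44  P1=25  P2=18  P3=36  P4=6
Turnaround (C−A): P0=40  P1=15  P2=17  P3=30  P4=6

44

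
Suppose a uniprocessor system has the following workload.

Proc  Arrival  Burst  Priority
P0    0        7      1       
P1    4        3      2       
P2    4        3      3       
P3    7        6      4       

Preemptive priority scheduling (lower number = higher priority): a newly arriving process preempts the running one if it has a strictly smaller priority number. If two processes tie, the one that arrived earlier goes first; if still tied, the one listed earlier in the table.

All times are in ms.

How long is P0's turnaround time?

7

Gantt: | P0 0-7 | P1 7-10 | P2 10-13 | P3 13-19 |
Completion: P0=7  P1=10  P2=13  P3=19
Turnaround (C−A): P0=7  P1=6  P2=9  P3=12
Turnaround(P0) = completion − arrival = 7 − 0 = 7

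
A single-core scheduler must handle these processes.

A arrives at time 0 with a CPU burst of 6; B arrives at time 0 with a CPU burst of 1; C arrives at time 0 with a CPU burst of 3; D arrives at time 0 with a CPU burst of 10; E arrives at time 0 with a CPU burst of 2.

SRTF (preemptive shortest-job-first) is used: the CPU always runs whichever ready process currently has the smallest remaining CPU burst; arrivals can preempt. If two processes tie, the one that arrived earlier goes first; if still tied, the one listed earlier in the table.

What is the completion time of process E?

3

Gantt: | B 0-1 | E 1-3 | C 3-6 | A 6-12 | D 12-22 |
Completion: A=12  B=1  C=6  D=22  E=3
Turnaround (C−A): A=12  B=1  C=6  D=22  E=3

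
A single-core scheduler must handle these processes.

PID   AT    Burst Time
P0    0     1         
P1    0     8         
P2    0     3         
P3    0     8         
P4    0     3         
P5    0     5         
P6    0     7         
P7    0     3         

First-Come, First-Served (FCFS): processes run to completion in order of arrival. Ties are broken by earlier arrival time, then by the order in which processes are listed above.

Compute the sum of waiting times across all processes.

128

Gantt: | P0 0-1 | P1 1-9 | P2 9-12 | P3 12-20 | P4 20-23 | P5 23-28 | P6 28-35 | P7 35-38 |
Completion: P0=1  P1=9  P2=12  P3=20  P4=23  P5=28  P6=35  P7=38
Turnaround (C−A): P0=1  P1=9  P2=12  P3=20  P4=23  P5=28  P6=35  P7=38
Waiting = turnaround − burst: P0=0, P1=1, P2=9, P3=12, P4=20, P5=23, P6=28, P7=35
Total waiting = 0 + 1 + 9 + 12 + 20 + 23 + 28 + 35 = 128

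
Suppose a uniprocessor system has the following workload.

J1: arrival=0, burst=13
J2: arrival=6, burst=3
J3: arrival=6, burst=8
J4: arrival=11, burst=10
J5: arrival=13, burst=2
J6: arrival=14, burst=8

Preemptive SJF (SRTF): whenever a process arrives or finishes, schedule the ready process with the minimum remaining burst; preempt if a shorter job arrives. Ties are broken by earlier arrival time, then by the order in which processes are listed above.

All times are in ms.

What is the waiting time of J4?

23

Schedule: | J1 0-6 | J2 6-9 | J1 9-13 | J5 13-15 | J1 15-18 | J3 18-26 | J6 26-34 | J4 34-44 |
Completion: J1=18  J2=9  J3=26  J4=44  J5=15  J6=34
Waiting(J4) = turnaround − burst = 33 − 10 = 23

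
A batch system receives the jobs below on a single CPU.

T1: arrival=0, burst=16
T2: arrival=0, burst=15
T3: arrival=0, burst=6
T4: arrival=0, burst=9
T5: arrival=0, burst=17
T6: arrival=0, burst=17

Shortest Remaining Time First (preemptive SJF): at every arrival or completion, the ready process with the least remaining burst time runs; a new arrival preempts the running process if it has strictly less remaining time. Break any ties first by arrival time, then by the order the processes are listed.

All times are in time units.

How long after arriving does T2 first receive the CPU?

Gantt: | T3 0-6 | T4 6-15 | T2 15-30 | T1 30-46 | T5 46-63 | T6 63-80 |
Completion: T1=46  T2=30  T3=6  T4=15  T5=63  T6=80
Turnaround (C−A): T1=46  T2=30  T3=6  T4=15  T5=63  T6=80
Response(T2) = first start − arrival = 15 − 0 = 15

15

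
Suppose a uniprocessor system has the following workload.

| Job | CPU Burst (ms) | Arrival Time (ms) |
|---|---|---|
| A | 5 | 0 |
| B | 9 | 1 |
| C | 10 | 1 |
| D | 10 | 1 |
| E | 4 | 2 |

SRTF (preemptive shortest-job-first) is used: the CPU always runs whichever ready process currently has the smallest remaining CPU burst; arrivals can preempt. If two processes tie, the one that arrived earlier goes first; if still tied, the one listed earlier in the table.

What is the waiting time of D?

27

Gantt: | A 0-5 | E 5-9 | B 9-18 | C 18-28 | D 28-38 |
Completion: A=5  B=18  C=28  D=38  E=9
Waiting(D) = turnaround − burst = 37 − 10 = 27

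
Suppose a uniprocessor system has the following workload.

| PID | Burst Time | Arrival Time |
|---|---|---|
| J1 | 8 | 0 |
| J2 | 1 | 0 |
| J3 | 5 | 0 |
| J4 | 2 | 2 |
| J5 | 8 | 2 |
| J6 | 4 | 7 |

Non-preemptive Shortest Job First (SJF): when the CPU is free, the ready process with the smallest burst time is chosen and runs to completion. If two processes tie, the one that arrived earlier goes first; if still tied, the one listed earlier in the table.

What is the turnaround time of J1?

Gantt: | J2 0-1 | J3 1-6 | J4 6-8 | J6 8-12 | J1 12-20 | J5 20-28 |
Completion: J1=20  J2=1  J3=6  J4=8  J5=28  J6=12
Turnaround(J1) = completion − arrival = 20 − 0 = 20

20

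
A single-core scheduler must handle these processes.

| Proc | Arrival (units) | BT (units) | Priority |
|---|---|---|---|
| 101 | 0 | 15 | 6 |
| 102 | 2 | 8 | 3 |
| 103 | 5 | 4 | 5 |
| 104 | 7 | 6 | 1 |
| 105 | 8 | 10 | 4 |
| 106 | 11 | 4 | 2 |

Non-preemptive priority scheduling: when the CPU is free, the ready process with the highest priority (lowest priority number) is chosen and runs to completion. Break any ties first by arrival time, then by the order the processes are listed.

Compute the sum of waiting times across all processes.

104

Timeline: | 101 0-15 | 104 15-21 | 106 21-25 | 102 25-33 | 105 33-43 | 103 43-47 |
Completion: 101=15  102=33  103=47  104=21  105=43  106=25
Waiting = turnaround − burst: 101=0, 102=23, 103=38, 104=8, 105=25, 106=10
Total waiting = 0 + 23 + 38 + 8 + 25 + 10 = 104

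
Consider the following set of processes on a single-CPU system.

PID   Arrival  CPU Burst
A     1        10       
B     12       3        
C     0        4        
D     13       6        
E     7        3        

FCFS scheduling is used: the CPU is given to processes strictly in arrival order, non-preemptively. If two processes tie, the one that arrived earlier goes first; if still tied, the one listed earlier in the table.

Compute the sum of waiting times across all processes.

22

Schedule: | C 0-4 | A 4-14 | E 14-17 | B 17-20 | D 20-26 |
Completion: A=14  B=20  C=4  D=26  E=17
Turnaround (C−A): A=13  B=8  C=4  D=13  E=10
Waiting = turnaround − burst: A=3, B=5, C=0, D=7, E=7
Total waiting = 3 + 5 + 0 + 7 + 7 = 22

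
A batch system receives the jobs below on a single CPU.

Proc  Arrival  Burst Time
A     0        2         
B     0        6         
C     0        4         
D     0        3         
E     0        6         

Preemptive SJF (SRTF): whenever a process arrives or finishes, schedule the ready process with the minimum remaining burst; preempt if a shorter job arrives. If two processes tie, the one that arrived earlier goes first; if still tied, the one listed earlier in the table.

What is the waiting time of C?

5

Schedule: | A 0-2 | D 2-5 | C 5-9 | B 9-15 | E 15-21 |
Completion: A=2  B=15  C=9  D=5  E=21
Waiting(C) = turnaround − burst = 9 − 4 = 5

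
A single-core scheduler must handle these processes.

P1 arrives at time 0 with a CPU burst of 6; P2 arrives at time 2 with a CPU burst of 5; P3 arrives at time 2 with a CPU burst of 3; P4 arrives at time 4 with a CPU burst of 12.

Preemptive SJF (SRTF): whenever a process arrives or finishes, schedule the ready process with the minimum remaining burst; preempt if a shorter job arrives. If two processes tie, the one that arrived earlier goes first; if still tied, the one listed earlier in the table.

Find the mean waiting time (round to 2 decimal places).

5.00

Gantt: | P1 0-2 | P3 2-5 | P1 5-9 | P2 9-14 | P4 14-26 |
Completion: P1=9  P2=14  P3=5  P4=26
Waiting times: P1=3, P2=7, P3=0, P4=10
Average waiting = (3+7+0+10) / 4 = 20/4 = 5.00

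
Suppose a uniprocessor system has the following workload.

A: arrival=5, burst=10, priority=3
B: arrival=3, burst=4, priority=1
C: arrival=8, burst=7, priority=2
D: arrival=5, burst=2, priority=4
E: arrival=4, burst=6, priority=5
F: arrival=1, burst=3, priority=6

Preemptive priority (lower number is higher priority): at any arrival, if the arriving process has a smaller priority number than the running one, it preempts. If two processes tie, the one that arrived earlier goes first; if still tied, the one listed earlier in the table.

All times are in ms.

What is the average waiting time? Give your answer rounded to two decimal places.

Timeline: | idle 0-1 | F 1-3 | B 3-7 | A 7-8 | C 8-15 | A 15-24 | D 24-26 | E 26-32 | F 32-33 |
Completion: A=24  B=7  C=15  D=26  E=32  F=33
Turnaround (C−A): A=19  B=4  C=7  D=21  E=28  F=32
Waiting times: A=9, B=0, C=0, D=19, E=22, F=29
Average waiting = (9+0+0+19+22+29) / 6 = 79/6 = 13.17

13.17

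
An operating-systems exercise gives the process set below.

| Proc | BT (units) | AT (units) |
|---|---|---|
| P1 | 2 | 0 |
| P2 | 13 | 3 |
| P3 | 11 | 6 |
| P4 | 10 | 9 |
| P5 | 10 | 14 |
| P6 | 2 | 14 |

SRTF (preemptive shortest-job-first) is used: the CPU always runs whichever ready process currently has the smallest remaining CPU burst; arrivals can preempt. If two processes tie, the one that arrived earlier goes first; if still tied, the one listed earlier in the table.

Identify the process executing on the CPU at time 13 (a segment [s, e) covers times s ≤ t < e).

P2

Timeline: | P1 0-2 | idle 2-3 | P2 3-16 | P6 16-18 | P4 18-28 | P5 28-38 | P3 38-49 |
Completion: P1=2  P2=16  P3=49  P4=28  P5=38  P6=18
Turnaround (C−A): P1=2  P2=13  P3=43  P4=19  P5=24  P6=4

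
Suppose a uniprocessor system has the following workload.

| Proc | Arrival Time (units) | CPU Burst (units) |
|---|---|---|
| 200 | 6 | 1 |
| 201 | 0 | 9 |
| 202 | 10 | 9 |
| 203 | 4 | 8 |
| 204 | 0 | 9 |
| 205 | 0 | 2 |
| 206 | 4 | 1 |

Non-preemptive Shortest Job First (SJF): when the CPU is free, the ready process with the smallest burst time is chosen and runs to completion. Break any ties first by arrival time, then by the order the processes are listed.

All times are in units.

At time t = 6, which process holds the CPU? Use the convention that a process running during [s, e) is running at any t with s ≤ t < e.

201

Schedule: | 205 0-2 | 201 2-11 | 206 11-12 | 200 12-13 | 203 13-21 | 204 21-30 | 202 30-39 |
Completion: 200=13  201=11  202=39  203=21  204=30  205=2  206=12
Turnaround (C−A): 200=7  201=11  202=29  203=17  204=30  205=2  206=8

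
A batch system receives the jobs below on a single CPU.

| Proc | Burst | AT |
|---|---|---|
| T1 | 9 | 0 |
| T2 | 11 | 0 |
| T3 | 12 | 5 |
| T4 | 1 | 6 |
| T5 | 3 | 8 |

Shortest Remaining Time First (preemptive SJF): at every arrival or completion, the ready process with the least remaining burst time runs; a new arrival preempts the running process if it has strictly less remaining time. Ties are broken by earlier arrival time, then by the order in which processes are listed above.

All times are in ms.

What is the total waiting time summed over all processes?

35

Schedule: | T1 0-6 | T4 6-7 | T1 7-10 | T5 10-13 | T2 13-24 | T3 24-36 |
Completion: T1=10  T2=24  T3=36  T4=7  T5=13
Turnaround (C−A): T1=10  T2=24  T3=31  T4=1  T5=5
Waiting = turnaround − burst: T1=1, T2=13, T3=19, T4=0, T5=2
Total waiting = 1 + 13 + 19 + 0 + 2 = 35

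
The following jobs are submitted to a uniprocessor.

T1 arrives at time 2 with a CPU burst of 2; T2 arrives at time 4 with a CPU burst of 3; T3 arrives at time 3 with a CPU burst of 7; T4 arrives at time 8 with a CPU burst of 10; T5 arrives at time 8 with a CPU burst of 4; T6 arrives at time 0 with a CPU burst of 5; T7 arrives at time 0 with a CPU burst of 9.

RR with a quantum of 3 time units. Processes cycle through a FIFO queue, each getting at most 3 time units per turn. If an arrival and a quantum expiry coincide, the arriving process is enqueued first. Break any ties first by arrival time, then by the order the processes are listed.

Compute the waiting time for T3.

26

Schedule: | T6 0-3 | T7 3-6 | T1 6-8 | T3 8-11 | T6 11-13 | T2 13-16 | T7 16-19 | T4 19-22 | T5 22-25 | T3 25-28 | T7 28-31 | T4 31-34 | T5 34-35 | T3 35-36 | T4 36-40 |
Completion: T1=8  T2=16  T3=36  T4=40  T5=35  T6=13  T7=31
Turnaround (C−A): T1=6  T2=12  T3=33  T4=32  T5=27  T6=13  T7=31
Waiting(T3) = turnaround − burst = 33 − 7 = 26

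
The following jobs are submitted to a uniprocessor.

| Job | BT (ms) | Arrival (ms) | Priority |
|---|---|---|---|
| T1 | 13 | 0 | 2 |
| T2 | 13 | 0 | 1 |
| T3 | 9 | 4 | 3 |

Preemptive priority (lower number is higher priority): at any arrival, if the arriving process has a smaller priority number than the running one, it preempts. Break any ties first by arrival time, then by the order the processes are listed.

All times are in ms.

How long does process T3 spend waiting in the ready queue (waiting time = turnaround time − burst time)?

Timeline: | T2 0-13 | T1 13-26 | T3 26-35 |
Completion: T1=26  T2=13  T3=35
Waiting(T3) = turnaround − burst = 31 − 9 = 22

22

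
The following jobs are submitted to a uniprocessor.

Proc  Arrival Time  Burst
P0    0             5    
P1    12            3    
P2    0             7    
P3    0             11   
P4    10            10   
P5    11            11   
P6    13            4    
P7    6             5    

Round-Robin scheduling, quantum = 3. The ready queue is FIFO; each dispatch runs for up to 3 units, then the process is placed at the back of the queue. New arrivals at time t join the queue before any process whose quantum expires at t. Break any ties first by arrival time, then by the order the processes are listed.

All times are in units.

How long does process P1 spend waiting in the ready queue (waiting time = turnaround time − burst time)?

Timeline: | P0 0-3 | P2 3-6 | P3 6-9 | P0 9-11 | P7 11-14 | P2 14-17 | P3 17-20 | P4 20-23 | P5 23-26 | P1 26-29 | P6 29-32 | P7 32-34 | P2 34-35 | P3 35-38 | P4 38-41 | P5 41-44 | P6 44-45 | P3 45-47 | P4 47-50 | P5 50-53 | P4 53-54 | P5 54-56 |
Completion: P0=11  P1=29  P2=35  P3=47  P4=54  P5=56  P6=45  P7=34
Waiting(P1) = turnaround − burst = 17 − 3 = 14

14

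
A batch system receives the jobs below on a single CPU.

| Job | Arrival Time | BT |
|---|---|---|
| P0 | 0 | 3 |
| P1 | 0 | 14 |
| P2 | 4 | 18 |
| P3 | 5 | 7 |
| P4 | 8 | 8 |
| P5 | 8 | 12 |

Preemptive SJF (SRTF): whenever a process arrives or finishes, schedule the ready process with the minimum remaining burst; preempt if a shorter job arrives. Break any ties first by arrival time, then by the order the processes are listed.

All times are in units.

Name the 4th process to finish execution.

Timeline: | P0 0-3 | P1 3-5 | P3 5-12 | P4 12-20 | P1 20-32 | P5 32-44 | P2 44-62 |
Completion: P0=3  P1=32  P2=62  P3=12  P4=20  P5=44
Turnaround (C−A): P0=3  P1=32  P2=58  P3=7  P4=12  P5=36
Finish order: P0 → P3 → P4 → P1 → P5 → P2

P1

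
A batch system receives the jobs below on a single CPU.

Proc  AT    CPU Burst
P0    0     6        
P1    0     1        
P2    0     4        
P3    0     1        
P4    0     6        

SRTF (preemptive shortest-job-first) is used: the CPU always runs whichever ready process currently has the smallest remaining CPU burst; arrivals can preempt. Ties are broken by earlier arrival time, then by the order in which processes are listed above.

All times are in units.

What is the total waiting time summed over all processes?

21

Schedule: | P1 0-1 | P3 1-2 | P2 2-6 | P0 6-12 | P4 12-18 |
Completion: P0=12  P1=1  P2=6  P3=2  P4=18
Waiting = turnaround − burst: P0=6, P1=0, P2=2, P3=1, P4=12
Total waiting = 6 + 0 + 2 + 1 + 12 = 21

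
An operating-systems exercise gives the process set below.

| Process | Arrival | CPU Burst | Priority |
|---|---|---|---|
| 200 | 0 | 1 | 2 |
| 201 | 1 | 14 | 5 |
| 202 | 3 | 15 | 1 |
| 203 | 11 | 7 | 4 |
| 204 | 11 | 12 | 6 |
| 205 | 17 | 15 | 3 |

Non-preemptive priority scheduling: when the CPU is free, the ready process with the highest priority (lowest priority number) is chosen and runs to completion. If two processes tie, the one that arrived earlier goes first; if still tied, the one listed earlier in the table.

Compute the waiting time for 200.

Schedule: | 200 0-1 | 201 1-15 | 202 15-30 | 205 30-45 | 203 45-52 | 204 52-64 |
Completion: 200=1  201=15  202=30  203=52  204=64  205=45
Turnaround (C−A): 200=1  201=14  202=27  203=41  204=53  205=28
Waiting(200) = turnaround − burst = 1 − 1 = 0

0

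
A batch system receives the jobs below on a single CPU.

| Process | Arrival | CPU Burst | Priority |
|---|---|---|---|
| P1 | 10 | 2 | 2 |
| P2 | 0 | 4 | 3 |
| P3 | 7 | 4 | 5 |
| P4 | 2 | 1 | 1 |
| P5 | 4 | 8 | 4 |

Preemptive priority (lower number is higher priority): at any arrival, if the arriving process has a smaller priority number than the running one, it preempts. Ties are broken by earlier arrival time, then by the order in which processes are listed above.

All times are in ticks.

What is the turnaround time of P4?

1

Schedule: | P2 0-2 | P4 2-3 | P2 3-5 | P5 5-10 | P1 10-12 | P5 12-15 | P3 15-19 |
Completion: P1=12  P2=5  P3=19  P4=3  P5=15
Turnaround (C−A): P1=2  P2=5  P3=12  P4=1  P5=11
Turnaround(P4) = completion − arrival = 3 − 2 = 1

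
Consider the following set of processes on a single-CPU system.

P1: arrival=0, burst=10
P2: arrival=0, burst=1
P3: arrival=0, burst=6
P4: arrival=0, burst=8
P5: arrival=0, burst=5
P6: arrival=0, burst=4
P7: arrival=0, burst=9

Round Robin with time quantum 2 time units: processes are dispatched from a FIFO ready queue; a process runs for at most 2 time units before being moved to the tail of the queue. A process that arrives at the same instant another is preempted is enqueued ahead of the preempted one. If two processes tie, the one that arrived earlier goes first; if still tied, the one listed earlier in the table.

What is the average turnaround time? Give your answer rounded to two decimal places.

30.00

Timeline: | P1 0-2 | P2 2-3 | P3 3-5 | P4 5-7 | P5 7-9 | P6 9-11 | P7 11-13 | P1 13-15 | P3 15-17 | P4 17-19 | P5 19-21 | P6 21-23 | P7 23-25 | P1 25-27 | P3 27-29 | P4 29-31 | P5 31-32 | P7 32-34 | P1 34-36 | P4 36-38 | P7 38-40 | P1 40-42 | P7 42-43 |
Completion: P1=42  P2=3  P3=29  P4=38  P5=32  P6=23  P7=43
Turnaround (C−A): P1=42  P2=3  P3=29  P4=38  P5=32  P6=23  P7=43
Turnaround times: P1=42, P2=3, P3=29, P4=38, P5=32, P6=23, P7=43
Average turnaround = (42+3+29+38+32+23+43) / 7 = 210/7 = 30.00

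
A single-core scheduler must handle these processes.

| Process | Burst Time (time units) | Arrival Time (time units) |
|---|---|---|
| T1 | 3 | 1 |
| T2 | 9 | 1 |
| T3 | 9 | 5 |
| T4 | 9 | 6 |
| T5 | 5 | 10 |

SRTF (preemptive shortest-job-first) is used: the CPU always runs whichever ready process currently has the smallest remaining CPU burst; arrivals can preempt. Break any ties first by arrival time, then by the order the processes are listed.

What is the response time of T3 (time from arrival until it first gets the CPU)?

13

Timeline: | idle 0-1 | T1 1-4 | T2 4-13 | T5 13-18 | T3 18-27 | T4 27-36 |
Completion: T1=4  T2=13  T3=27  T4=36  T5=18
Response(T3) = first start − arrival = 18 − 5 = 13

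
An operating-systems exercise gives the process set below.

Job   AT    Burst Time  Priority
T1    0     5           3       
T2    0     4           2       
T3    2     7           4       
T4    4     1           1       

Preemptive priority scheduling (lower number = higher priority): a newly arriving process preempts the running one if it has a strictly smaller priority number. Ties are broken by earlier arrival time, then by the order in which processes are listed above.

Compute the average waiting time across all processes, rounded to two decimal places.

Gantt: | T2 0-4 | T4 4-5 | T1 5-10 | T3 10-17 |
Completion: T1=10  T2=4  T3=17  T4=5
Turnaround (C−A): T1=10  T2=4  T3=15  T4=1
Waiting times: T1=5, T2=0, T3=8, T4=0
Average waiting = (5+0+8+0) / 4 = 13/4 = 3.25

3.25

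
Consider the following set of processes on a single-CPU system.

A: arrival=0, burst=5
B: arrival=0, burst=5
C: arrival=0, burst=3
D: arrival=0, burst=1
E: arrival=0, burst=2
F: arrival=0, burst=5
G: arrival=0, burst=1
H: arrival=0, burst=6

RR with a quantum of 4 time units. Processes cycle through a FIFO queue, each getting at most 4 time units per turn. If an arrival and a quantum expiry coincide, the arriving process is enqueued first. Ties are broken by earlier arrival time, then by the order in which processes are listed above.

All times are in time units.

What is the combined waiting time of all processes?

131

Schedule: | A 0-4 | B 4-8 | C 8-11 | D 11-12 | E 12-14 | F 14-18 | G 18-19 | H 19-23 | A 23-24 | B 24-25 | F 25-26 | H 26-28 |
Completion: A=24  B=25  C=11  D=12  E=14  F=26  G=19  H=28
Turnaround (C−A): A=24  B=25  C=11  D=12  E=14  F=26  G=19  H=28
Waiting = turnaround − burst: A=19, B=20, C=8, D=11, E=12, F=21, G=18, H=22
Total waiting = 19 + 20 + 8 + 11 + 12 + 21 + 18 + 22 = 131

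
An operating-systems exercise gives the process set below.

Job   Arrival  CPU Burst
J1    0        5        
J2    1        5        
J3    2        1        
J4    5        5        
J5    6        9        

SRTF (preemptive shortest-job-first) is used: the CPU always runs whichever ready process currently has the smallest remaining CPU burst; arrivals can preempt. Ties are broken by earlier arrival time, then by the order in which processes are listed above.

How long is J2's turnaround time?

Timeline: | J1 0-2 | J3 2-3 | J1 3-6 | J2 6-11 | J4 11-16 | J5 16-25 |
Completion: J1=6  J2=11  J3=3  J4=16  J5=25
Turnaround (C−A): J1=6  J2=10  J3=1  J4=11  J5=19
Turnaround(J2) = completion − arrival = 11 − 1 = 10

10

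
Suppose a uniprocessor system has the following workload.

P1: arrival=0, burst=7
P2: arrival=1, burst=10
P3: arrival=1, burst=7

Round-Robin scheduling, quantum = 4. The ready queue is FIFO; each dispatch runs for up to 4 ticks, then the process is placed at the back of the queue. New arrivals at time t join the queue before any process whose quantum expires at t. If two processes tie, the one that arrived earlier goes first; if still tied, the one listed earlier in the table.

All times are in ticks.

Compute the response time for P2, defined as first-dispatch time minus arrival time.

Gantt: | P1 0-4 | P2 4-8 | P3 8-12 | P1 12-15 | P2 15-19 | P3 19-22 | P2 22-24 |
Completion: P1=15  P2=24  P3=22
Turnaround (C−A): P1=15  P2=23  P3=21
Response(P2) = first start − arrival = 4 − 1 = 3

3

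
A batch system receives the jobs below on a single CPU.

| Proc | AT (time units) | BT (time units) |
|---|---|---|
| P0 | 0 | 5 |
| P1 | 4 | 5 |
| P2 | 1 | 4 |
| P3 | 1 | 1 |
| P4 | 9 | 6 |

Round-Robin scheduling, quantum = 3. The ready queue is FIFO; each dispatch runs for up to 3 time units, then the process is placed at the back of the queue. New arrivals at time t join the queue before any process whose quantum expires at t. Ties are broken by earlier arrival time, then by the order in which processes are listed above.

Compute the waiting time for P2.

8

Schedule: | P0 0-3 | P2 3-6 | P3 6-7 | P0 7-9 | P1 9-12 | P2 12-13 | P4 13-16 | P1 16-18 | P4 18-21 |
Completion: P0=9  P1=18  P2=13  P3=7  P4=21
Turnaround (C−A): P0=9  P1=14  P2=12  P3=6  P4=12
Waiting(P2) = turnaround − burst = 12 − 4 = 8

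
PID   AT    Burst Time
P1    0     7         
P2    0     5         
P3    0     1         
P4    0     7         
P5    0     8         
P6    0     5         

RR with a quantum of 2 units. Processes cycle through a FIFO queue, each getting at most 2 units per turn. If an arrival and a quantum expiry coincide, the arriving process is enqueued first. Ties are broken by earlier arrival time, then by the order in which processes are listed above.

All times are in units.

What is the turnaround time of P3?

Timeline: | P1 0-2 | P2 2-4 | P3 4-5 | P4 5-7 | P5 7-9 | P6 9-11 | P1 11-13 | P2 13-15 | P4 15-17 | P5 17-19 | P6 19-21 | P1 21-23 | P2 23-24 | P4 24-26 | P5 26-28 | P6 28-29 | P1 29-30 | P4 30-31 | P5 31-33 |
Completion: P1=30  P2=24  P3=5  P4=31  P5=33  P6=29
Turnaround (C−A): P1=30  P2=24  P3=5  P4=31  P5=33  P6=29
Turnaround(P3) = completion − arrival = 5 − 0 = 5

5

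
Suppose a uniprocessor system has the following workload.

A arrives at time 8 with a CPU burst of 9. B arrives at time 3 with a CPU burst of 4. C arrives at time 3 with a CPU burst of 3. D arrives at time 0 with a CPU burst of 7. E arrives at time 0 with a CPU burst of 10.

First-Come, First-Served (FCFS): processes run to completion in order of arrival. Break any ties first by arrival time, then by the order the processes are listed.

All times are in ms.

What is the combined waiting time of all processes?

55

Schedule: | D 0-7 | E 7-17 | B 17-21 | C 21-24 | A 24-33 |
Completion: A=33  B=21  C=24  D=7  E=17
Waiting = turnaround − burst: A=16, B=14, C=18, D=0, E=7
Total waiting = 16 + 14 + 18 + 0 + 7 = 55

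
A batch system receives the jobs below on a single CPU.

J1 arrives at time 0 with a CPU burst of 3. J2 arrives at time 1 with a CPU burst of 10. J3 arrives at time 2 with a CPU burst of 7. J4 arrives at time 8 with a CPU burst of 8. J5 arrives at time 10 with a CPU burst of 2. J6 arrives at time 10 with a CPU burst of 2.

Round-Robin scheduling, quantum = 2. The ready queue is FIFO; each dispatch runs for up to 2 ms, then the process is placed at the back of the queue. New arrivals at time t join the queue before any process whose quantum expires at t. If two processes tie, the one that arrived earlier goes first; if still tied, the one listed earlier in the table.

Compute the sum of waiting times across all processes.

Schedule: | J1 0-2 | J2 2-4 | J3 4-6 | J1 6-7 | J2 7-9 | J3 9-11 | J4 11-13 | J2 13-15 | J5 15-17 | J6 17-19 | J3 19-21 | J4 21-23 | J2 23-25 | J3 25-26 | J4 26-28 | J2 28-30 | J4 30-32 |
Completion: J1=7  J2=30  J3=26  J4=32  J5=17  J6=19
Turnaround (C−A): J1=7  J2=29  J3=24  J4=24  J5=7  J6=9
Waiting = turnaround − burst: J1=4, J2=19, J3=17, J4=16, J5=5, J6=7
Total waiting = 4 + 19 + 17 + 16 + 5 + 7 = 68

68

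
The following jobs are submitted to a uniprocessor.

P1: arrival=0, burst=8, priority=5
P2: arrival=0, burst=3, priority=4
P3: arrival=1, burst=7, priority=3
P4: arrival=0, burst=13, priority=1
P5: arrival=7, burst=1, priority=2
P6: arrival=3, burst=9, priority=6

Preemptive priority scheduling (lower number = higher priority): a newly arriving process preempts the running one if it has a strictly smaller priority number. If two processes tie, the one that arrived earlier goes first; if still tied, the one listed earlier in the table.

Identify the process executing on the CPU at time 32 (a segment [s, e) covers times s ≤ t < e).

P6

Gantt: | P4 0-13 | P5 13-14 | P3 14-21 | P2 21-24 | P1 24-32 | P6 32-41 |
Completion: P1=32  P2=24  P3=21  P4=13  P5=14  P6=41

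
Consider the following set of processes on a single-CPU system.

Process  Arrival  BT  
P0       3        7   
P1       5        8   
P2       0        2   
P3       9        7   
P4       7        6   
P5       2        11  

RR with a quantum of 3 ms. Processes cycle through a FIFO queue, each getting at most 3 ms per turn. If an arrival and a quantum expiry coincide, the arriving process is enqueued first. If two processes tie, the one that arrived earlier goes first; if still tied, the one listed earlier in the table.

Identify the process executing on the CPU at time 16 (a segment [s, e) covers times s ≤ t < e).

Schedule: | P2 0-2 | P5 2-5 | P0 5-8 | P1 8-11 | P5 11-14 | P4 14-17 | P0 17-20 | P3 20-23 | P1 23-26 | P5 26-29 | P4 29-32 | P0 32-33 | P3 33-36 | P1 36-38 | P5 38-40 | P3 40-41 |
Completion: P0=33  P1=38  P2=2  P3=41  P4=32  P5=40
Turnaround (C−A): P0=30  P1=33  P2=2  P3=32  P4=25  P5=38

P4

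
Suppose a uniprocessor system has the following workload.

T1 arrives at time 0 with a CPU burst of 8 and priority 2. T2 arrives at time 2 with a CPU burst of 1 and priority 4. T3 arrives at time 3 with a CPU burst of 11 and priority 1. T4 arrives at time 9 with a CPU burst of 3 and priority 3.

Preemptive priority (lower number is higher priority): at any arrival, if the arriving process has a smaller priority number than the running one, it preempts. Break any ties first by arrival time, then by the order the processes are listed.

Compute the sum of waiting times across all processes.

41

Gantt: | T1 0-3 | T3 3-14 | T1 14-19 | T4 19-22 | T2 22-23 |
Completion: T1=19  T2=23  T3=14  T4=22
Waiting = turnaround − burst: T1=11, T2=20, T3=0, T4=10
Total waiting = 11 + 20 + 0 + 10 = 41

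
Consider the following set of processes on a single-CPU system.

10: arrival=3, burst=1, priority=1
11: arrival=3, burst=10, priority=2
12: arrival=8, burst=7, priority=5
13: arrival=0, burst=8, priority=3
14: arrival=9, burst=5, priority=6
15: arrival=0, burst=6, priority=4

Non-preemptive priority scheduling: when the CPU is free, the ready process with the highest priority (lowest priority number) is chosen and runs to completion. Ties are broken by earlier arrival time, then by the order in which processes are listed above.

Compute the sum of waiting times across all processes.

Timeline: | 13 0-8 | 10 8-9 | 11 9-19 | 15 19-25 | 12 25-32 | 14 32-37 |
Completion: 10=9  11=19  12=32  13=8  14=37  15=25
Waiting = turnaround − burst: 10=5, 11=6, 12=17, 13=0, 14=23, 15=19
Total waiting = 5 + 6 + 17 + 0 + 23 + 19 = 70

70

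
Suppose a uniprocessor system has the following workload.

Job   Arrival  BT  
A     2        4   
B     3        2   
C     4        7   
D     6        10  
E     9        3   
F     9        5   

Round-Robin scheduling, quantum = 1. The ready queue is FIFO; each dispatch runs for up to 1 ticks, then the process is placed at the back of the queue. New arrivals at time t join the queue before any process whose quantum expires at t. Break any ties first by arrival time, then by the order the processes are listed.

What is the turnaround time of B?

Schedule: | idle 0-2 | A 2-3 | B 3-4 | A 4-5 | C 5-6 | B 6-7 | A 7-8 | D 8-9 | C 9-10 | A 10-11 | E 11-12 | F 12-13 | D 13-14 | C 14-15 | E 15-16 | F 16-17 | D 17-18 | C 18-19 | E 19-20 | F 20-21 | D 21-22 | C 22-23 | F 23-24 | D 24-25 | C 25-26 | F 26-27 | D 27-28 | C 28-29 | D 29-33 |
Completion: A=11  B=7  C=29  D=33  E=20  F=27
Turnaround (C−A): A=9  B=4  C=25  D=27  E=11  F=18
Turnaround(B) = completion − arrival = 7 − 3 = 4

4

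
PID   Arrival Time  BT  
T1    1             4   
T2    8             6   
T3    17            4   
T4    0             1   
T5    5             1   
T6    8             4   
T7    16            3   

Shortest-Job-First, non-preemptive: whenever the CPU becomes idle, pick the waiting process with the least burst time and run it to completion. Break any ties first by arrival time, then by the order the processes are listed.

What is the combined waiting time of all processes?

Schedule: | T4 0-1 | T1 1-5 | T5 5-6 | idle 6-8 | T6 8-12 | T2 12-18 | T7 18-21 | T3 21-25 |
Completion: T1=5  T2=18  T3=25  T4=1  T5=6  T6=12  T7=21
Turnaround (C−A): T1=4  T2=10  T3=8  T4=1  T5=1  T6=4  T7=5
Waiting = turnaround − burst: T1=0, T2=4, T3=4, T4=0, T5=0, T6=0, T7=2
Total waiting = 0 + 4 + 4 + 0 + 0 + 0 + 2 = 10

10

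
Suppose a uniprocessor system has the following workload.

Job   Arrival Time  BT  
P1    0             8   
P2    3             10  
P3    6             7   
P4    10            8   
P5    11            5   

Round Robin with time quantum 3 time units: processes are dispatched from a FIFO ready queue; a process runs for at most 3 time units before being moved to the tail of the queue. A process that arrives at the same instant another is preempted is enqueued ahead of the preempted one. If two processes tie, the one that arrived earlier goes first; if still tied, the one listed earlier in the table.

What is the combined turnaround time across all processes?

130

Gantt: | P1 0-3 | P2 3-6 | P1 6-9 | P3 9-12 | P2 12-15 | P1 15-17 | P4 17-20 | P5 20-23 | P3 23-26 | P2 26-29 | P4 29-32 | P5 32-34 | P3 34-35 | P2 35-36 | P4 36-38 |
Completion: P1=17  P2=36  P3=35  P4=38  P5=34
Turnaround = completion − arrival: P1=17, P2=33, P3=29, P4=28, P5=23
Total turnaround = 17 + 33 + 29 + 28 + 23 = 130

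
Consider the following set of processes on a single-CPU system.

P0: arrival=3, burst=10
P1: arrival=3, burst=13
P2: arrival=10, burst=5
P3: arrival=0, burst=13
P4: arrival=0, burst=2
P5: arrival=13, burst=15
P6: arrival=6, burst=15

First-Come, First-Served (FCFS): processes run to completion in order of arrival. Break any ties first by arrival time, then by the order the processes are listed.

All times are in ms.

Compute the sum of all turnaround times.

Gantt: | P3 0-13 | P4 13-15 | P0 15-25 | P1 25-38 | P6 38-53 | P2 53-58 | P5 58-73 |
Completion: P0=25  P1=38  P2=58  P3=13  P4=15  P5=73  P6=53
Turnaround = completion − arrival: P0=22, P1=35, P2=48, P3=13, P4=15, P5=60, P6=47
Total turnaround = 22 + 35 + 48 + 13 + 15 + 60 + 47 = 240

240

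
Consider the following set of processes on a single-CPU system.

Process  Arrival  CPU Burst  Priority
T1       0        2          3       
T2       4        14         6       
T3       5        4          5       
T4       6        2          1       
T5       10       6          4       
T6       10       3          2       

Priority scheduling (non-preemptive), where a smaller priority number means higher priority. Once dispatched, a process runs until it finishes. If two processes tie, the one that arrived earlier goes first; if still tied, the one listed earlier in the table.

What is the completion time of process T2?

18

Timeline: | T1 0-2 | idle 2-4 | T2 4-18 | T4 18-20 | T6 20-23 | T5 23-29 | T3 29-33 |
Completion: T1=2  T2=18  T3=33  T4=20  T5=29  T6=23
Turnaround (C−A): T1=2  T2=14  T3=28  T4=14  T5=19  T6=13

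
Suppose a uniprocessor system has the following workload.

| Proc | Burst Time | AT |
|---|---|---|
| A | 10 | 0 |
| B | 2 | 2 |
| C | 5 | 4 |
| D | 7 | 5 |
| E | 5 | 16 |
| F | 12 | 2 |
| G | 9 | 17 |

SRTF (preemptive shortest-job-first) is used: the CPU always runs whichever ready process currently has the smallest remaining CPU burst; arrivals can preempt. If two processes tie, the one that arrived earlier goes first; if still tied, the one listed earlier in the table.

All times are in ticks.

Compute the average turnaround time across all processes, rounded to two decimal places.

Gantt: | A 0-2 | B 2-4 | C 4-9 | D 9-16 | E 16-21 | A 21-29 | G 29-38 | F 38-50 |
Completion: A=29  B=4  C=9  D=16  E=21  F=50  G=38
Turnaround (C−A): A=29  B=2  C=5  D=11  E=5  F=48  G=21
Turnaround times: A=29, B=2, C=5, D=11, E=5, F=48, G=21
Average turnaround = (29+2+5+11+5+48+21) / 7 = 121/7 = 17.29

17.29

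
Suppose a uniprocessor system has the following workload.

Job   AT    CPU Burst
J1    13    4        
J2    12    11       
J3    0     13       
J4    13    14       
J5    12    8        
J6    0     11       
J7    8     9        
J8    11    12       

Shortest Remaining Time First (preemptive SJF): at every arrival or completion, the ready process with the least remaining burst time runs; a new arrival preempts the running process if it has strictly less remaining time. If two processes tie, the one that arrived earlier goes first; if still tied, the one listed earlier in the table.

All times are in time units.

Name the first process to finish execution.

J6

Schedule: | J6 0-11 | J7 11-13 | J1 13-17 | J7 17-24 | J5 24-32 | J2 32-43 | J8 43-55 | J3 55-68 | J4 68-82 |
Completion: J1=17  J2=43  J3=68  J4=82  J5=32  J6=11  J7=24  J8=55
Finish order: J6 → J1 → J7 → J5 → J2 → J8 → J3 → J4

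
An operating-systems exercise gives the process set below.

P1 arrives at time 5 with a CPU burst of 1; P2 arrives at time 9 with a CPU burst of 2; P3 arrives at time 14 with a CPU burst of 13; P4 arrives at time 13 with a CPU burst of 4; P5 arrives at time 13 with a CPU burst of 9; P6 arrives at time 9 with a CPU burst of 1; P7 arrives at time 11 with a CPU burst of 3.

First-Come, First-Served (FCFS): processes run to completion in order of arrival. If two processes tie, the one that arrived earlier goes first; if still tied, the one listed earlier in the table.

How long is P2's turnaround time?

2

Timeline: | idle 0-5 | P1 5-6 | idle 6-9 | P2 9-11 | P6 11-12 | P7 12-15 | P4 15-19 | P5 19-28 | P3 28-41 |
Completion: P1=6  P2=11  P3=41  P4=19  P5=28  P6=12  P7=15
Turnaround(P2) = completion − arrival = 11 − 9 = 2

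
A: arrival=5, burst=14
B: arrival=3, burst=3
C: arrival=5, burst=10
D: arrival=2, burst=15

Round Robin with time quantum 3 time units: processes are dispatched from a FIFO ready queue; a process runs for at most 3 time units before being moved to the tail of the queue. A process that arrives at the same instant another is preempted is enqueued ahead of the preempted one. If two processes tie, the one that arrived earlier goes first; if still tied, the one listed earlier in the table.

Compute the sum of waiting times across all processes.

Gantt: | idle 0-2 | D 2-5 | B 5-8 | A 8-11 | C 11-14 | D 14-17 | A 17-20 | C 20-23 | D 23-26 | A 26-29 | C 29-32 | D 32-35 | A 35-38 | C 38-39 | D 39-42 | A 42-44 |
Completion: A=44  B=8  C=39  D=42
Waiting = turnaround − burst: A=25, B=2, C=24, D=25
Total waiting = 25 + 2 + 24 + 25 = 76

76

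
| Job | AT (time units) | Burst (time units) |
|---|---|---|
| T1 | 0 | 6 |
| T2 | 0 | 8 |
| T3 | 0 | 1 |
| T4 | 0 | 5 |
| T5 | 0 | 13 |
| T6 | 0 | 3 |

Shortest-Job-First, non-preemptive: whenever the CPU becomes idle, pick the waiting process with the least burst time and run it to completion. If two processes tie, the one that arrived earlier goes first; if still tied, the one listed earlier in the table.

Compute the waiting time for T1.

9

Gantt: | T3 0-1 | T6 1-4 | T4 4-9 | T1 9-15 | T2 15-23 | T5 23-36 |
Completion: T1=15  T2=23  T3=1  T4=9  T5=36  T6=4
Waiting(T1) = turnaround − burst = 15 − 6 = 9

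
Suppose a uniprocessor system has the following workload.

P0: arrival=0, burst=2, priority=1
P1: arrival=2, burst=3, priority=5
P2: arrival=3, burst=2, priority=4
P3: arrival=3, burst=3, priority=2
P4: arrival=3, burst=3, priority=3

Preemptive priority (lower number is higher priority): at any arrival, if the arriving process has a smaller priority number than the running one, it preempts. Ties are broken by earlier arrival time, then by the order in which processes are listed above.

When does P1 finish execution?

Gantt: | P0 0-2 | P1 2-3 | P3 3-6 | P4 6-9 | P2 9-11 | P1 11-13 |
Completion: P0=2  P1=13  P2=11  P3=6  P4=9
Turnaround (C−A): P0=2  P1=11  P2=8  P3=3  P4=6

13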